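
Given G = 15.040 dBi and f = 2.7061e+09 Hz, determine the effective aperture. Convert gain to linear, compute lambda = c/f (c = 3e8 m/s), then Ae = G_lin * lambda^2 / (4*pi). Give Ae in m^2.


lambda = c / f = 3.0000e+08 / 2.7061e+09 = 0.1108606 m
G_linear = 10^(15.040/10) = 31.91538
Ae = G_linear * lambda^2 / (4*pi) = 31.91538 * 0.1108606^2 / (4*pi) = 0.03121 m^2

0.03121 m^2


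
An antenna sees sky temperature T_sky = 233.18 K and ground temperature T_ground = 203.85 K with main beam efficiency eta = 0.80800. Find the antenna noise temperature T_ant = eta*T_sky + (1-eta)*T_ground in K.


T_ant = 0.80800 * 233.18 + (1 - 0.80800) * 203.85 = 227.5 K

227.5 K


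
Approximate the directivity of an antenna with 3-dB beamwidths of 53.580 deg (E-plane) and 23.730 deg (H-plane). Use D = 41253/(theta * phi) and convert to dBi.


D_linear = 41253 / (53.580 * 23.730) = 32.44555
D_dBi = 10 * log10(32.44555) = 15.11 dBi

15.11 dBi


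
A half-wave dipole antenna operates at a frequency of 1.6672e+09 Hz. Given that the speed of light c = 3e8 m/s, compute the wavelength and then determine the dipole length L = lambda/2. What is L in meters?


lambda = c / f = 3.0000e+08 / 1.6672e+09 = 0.1799424 m
L = lambda / 2 = 0.1799424 / 2 = 0.08997 m

0.08997 m


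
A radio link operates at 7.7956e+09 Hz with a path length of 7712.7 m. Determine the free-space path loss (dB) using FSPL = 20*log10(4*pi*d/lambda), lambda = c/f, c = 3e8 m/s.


lambda = c / f = 3.0000e+08 / 7.7956e+09 = 0.03848325 m
FSPL = 20 * log10(4*pi*7712.7/0.03848325) = 128.0 dB

128.0 dB


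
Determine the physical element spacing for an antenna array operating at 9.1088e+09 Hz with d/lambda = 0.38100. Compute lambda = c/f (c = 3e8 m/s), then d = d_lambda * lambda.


lambda = c / f = 3.0000e+08 / 9.1088e+09 = 0.03293518 m
d = 0.38100 * 0.03293518 = 0.01255 m

0.01255 m


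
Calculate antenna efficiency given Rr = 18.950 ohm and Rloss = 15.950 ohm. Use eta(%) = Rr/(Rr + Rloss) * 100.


eta = 18.950 / (18.950 + 15.950) * 100 = 54.30%

54.30%


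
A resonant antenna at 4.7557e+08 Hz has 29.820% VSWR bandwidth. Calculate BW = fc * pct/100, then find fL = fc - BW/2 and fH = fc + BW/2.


BW = 4.7557e+08 * 29.820/100 = 1.418150e+08 Hz
fL = 4.7557e+08 - 1.418150e+08/2 = 4.047e+08 Hz
fH = 4.7557e+08 + 1.418150e+08/2 = 5.465e+08 Hz

BW=1.418e+08 Hz, fL=4.047e+08 Hz, fH=5.465e+08 Hz


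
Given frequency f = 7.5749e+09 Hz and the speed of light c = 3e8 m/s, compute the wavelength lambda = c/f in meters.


lambda = c / f = 3.0000e+08 / 7.5749e+09 = 0.03960 m

0.03960 m


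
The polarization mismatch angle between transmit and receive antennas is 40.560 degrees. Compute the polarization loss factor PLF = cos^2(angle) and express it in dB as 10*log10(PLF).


PLF_linear = cos^2(40.560 deg) = 0.5771828
PLF_dB = 10 * log10(0.5771828) = -2.387 dB

-2.387 dB


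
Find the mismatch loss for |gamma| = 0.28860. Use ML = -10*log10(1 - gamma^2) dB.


ML = -10 * log10(1 - 0.28860^2) = -10 * log10(0.91671004) = 0.3777 dB

0.3777 dB


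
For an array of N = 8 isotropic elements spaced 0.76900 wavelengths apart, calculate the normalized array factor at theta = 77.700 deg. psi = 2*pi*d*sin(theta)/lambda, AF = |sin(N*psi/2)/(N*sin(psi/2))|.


psi = 2*pi*0.76900*sin(77.700 deg) = 4.720859 rad
AF = |sin(8*4.720859/2) / (8*sin(4.720859/2))| = 6.014e-03

6.014e-03


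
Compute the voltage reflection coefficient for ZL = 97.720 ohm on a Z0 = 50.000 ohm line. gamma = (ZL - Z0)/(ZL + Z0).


gamma = (97.720 - 50.000) / (97.720 + 50.000) = 0.3230

0.3230


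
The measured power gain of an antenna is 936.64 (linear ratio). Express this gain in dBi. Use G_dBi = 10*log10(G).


G_dBi = 10 * log10(936.64) = 29.72 dBi

29.72 dBi


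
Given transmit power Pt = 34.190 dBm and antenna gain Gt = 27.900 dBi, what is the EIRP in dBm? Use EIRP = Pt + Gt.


EIRP = Pt + Gt = 34.190 + 27.900 = 62.09 dBm

62.09 dBm


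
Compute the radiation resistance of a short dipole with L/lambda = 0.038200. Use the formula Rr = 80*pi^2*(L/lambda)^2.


Rr = 80 * pi^2 * (0.038200)^2 = 80 * 9.869604 * 1.459240e-03 = 1.152 ohm

1.152 ohm


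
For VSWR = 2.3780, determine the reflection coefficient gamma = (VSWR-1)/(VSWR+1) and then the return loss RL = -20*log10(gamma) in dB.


gamma = (2.3780 - 1) / (2.3780 + 1) = 0.4079337
RL = -20 * log10(0.4079337) = 7.788 dB

7.788 dB


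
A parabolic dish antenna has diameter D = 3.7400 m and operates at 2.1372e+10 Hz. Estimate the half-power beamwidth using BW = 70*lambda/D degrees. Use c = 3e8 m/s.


lambda = c / f = 3.0000e+08 / 2.1372e+10 = 0.01403706 m
BW = 70 * 0.01403706 / 3.7400 = 0.2627 deg

0.2627 deg


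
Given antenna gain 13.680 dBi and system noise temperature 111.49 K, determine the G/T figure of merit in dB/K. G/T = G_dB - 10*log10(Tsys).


G/T = 13.680 - 10*log10(111.49) = 13.680 - 20.47236 = -6.792 dB/K

-6.792 dB/K


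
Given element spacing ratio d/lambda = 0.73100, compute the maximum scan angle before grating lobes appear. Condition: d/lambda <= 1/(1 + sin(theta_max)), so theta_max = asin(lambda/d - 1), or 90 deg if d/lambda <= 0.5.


lambda/d - 1 = 1/0.73100 - 1 = 0.3679891
theta_max = asin(0.3679891) = 21.59 deg

21.59 deg


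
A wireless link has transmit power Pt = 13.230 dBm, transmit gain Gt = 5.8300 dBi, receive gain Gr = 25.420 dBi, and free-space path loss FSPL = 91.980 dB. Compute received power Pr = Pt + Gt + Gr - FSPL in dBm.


Pr = 13.230 + 5.8300 + 25.420 - 91.980 = -47.50 dBm

-47.50 dBm


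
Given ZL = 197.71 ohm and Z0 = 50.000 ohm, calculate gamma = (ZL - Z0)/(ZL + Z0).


gamma = (197.71 - 50.000) / (197.71 + 50.000) = 0.5963

0.5963


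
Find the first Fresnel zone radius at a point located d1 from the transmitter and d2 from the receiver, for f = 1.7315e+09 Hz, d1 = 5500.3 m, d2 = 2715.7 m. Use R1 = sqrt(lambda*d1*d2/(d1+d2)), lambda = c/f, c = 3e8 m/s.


lambda = c / f = 3.0000e+08 / 1.7315e+09 = 0.1732602 m
R1 = sqrt(0.1732602 * 5500.3 * 2715.7 / (5500.3 + 2715.7)) = 17.75 m

17.75 m


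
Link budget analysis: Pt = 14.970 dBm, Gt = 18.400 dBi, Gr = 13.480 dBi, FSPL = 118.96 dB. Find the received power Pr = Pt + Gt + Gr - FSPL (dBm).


Pr = 14.970 + 18.400 + 13.480 - 118.96 = -72.11 dBm

-72.11 dBm


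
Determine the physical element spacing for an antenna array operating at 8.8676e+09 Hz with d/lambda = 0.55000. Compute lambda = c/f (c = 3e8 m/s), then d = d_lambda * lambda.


lambda = c / f = 3.0000e+08 / 8.8676e+09 = 0.03383103 m
d = 0.55000 * 0.03383103 = 0.01861 m

0.01861 m


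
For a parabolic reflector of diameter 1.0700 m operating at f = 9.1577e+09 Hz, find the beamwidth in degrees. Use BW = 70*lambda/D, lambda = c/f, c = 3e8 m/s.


lambda = c / f = 3.0000e+08 / 9.1577e+09 = 0.03275932 m
BW = 70 * 0.03275932 / 1.0700 = 2.143 deg

2.143 deg


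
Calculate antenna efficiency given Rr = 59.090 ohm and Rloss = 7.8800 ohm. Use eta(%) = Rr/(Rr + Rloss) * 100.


eta = 59.090 / (59.090 + 7.8800) * 100 = 88.23%

88.23%


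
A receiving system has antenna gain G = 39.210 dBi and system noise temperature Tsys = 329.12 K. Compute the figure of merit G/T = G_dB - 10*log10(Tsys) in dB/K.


G/T = 39.210 - 10*log10(329.12) = 39.210 - 25.17354 = 14.04 dB/K

14.04 dB/K


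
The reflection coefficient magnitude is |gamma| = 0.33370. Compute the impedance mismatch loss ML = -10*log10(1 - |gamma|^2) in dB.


ML = -10 * log10(1 - 0.33370^2) = -10 * log10(0.88864431) = 0.5127 dB

0.5127 dB


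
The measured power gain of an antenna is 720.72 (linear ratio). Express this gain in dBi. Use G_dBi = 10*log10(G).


G_dBi = 10 * log10(720.72) = 28.58 dBi

28.58 dBi


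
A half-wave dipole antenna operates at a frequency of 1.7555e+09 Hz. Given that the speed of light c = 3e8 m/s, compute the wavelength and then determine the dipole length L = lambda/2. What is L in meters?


lambda = c / f = 3.0000e+08 / 1.7555e+09 = 0.1708915 m
L = lambda / 2 = 0.1708915 / 2 = 0.08545 m

0.08545 m


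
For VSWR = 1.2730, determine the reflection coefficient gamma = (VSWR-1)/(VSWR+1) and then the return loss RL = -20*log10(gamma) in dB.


gamma = (1.2730 - 1) / (1.2730 + 1) = 0.1201056
RL = -20 * log10(0.1201056) = 18.41 dB

18.41 dB


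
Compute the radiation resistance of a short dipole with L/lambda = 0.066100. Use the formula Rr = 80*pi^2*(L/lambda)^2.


Rr = 80 * pi^2 * (0.066100)^2 = 80 * 9.869604 * 4.369210e-03 = 3.450 ohm

3.450 ohm


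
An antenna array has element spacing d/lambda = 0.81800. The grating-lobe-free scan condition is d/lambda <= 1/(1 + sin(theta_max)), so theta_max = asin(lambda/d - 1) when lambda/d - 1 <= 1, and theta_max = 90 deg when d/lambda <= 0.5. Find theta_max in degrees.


lambda/d - 1 = 1/0.81800 - 1 = 0.2224939
theta_max = asin(0.2224939) = 12.86 deg

12.86 deg


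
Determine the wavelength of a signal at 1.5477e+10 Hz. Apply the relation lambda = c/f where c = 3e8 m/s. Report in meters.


lambda = c / f = 3.0000e+08 / 1.5477e+10 = 0.01938 m

0.01938 m


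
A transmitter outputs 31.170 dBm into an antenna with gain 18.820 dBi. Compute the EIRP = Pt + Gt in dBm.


EIRP = Pt + Gt = 31.170 + 18.820 = 49.99 dBm

49.99 dBm


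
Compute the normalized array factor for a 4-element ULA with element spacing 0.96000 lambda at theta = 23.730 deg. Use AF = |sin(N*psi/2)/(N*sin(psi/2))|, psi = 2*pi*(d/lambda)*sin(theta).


psi = 2*pi*0.96000*sin(23.730 deg) = 2.427383 rad
AF = |sin(4*2.427383/2) / (4*sin(2.427383/2))| = 0.2641

0.2641


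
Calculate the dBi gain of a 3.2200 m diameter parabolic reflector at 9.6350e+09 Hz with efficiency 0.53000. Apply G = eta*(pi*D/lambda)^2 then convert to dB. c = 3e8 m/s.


lambda = c / f = 3.0000e+08 / 9.6350e+09 = 0.03113648 m
G_linear = 0.53000 * (pi * 3.2200 / 0.03113648)^2 = 55943.33
G_dBi = 10 * log10(55943.33) = 47.48 dBi

47.48 dBi


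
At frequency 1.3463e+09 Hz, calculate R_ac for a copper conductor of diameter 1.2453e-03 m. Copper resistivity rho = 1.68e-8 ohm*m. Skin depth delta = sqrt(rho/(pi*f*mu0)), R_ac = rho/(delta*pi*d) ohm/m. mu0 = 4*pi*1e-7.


delta = sqrt(1.68e-8 / (pi * 1.3463e+09 * 4*pi*1e-7)) = 1.777886e-06 m
R_ac = 1.68e-8 / (1.777886e-06 * pi * 1.2453e-03) = 2.415 ohm/m

2.415 ohm/m


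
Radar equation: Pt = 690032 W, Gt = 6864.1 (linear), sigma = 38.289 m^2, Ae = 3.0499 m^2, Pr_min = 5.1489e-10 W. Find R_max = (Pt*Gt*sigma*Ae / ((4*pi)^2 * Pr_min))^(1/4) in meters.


R^4 = 690032*6864.1*38.289*3.0499 / ((4*pi)^2 * 5.1489e-10) = 6.802652e+18
R_max = 6.802652e+18^0.25 = 51070 m

51070 m


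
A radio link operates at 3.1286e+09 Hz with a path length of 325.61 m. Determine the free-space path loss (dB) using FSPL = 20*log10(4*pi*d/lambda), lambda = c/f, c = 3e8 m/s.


lambda = c / f = 3.0000e+08 / 3.1286e+09 = 0.09588954 m
FSPL = 20 * log10(4*pi*325.61/0.09588954) = 92.60 dB

92.60 dB


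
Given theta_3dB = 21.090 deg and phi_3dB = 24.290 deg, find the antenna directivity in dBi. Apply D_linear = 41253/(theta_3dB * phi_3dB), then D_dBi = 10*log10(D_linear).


D_linear = 41253 / (21.090 * 24.290) = 80.52884
D_dBi = 10 * log10(80.52884) = 19.06 dBi

19.06 dBi


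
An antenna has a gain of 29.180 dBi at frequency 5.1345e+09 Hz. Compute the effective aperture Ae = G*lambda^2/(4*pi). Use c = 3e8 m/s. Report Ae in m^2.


lambda = c / f = 3.0000e+08 / 5.1345e+09 = 0.05842828 m
G_linear = 10^(29.180/10) = 827.9422
Ae = G_linear * lambda^2 / (4*pi) = 827.9422 * 0.05842828^2 / (4*pi) = 0.2249 m^2

0.2249 m^2


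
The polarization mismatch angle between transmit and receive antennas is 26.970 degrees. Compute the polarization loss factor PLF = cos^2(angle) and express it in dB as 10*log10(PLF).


PLF_linear = cos^2(26.970 deg) = 0.7943161
PLF_dB = 10 * log10(0.7943161) = -1.000 dB

-1.000 dB


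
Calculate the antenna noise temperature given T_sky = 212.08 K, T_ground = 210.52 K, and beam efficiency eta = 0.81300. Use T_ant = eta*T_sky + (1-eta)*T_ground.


T_ant = 0.81300 * 212.08 + (1 - 0.81300) * 210.52 = 211.8 K

211.8 K


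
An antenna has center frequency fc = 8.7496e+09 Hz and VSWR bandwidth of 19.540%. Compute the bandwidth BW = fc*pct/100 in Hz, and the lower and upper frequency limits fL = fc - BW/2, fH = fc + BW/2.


BW = 8.7496e+09 * 19.540/100 = 1.709672e+09 Hz
fL = 8.7496e+09 - 1.709672e+09/2 = 7.895e+09 Hz
fH = 8.7496e+09 + 1.709672e+09/2 = 9.604e+09 Hz

BW=1.710e+09 Hz, fL=7.895e+09 Hz, fH=9.604e+09 Hz


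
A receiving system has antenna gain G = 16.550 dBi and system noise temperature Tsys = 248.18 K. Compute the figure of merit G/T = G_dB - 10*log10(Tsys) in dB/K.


G/T = 16.550 - 10*log10(248.18) = 16.550 - 23.94767 = -7.398 dB/K

-7.398 dB/K


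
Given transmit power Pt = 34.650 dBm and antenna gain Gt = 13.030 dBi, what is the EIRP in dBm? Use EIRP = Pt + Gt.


EIRP = Pt + Gt = 34.650 + 13.030 = 47.68 dBm

47.68 dBm


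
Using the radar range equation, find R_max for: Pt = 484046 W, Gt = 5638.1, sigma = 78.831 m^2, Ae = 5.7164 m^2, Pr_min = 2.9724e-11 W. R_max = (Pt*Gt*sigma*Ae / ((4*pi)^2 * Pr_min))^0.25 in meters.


R^4 = 484046*5638.1*78.831*5.7164 / ((4*pi)^2 * 2.9724e-11) = 2.620065e+20
R_max = 2.620065e+20^0.25 = 127227 m

127227 m


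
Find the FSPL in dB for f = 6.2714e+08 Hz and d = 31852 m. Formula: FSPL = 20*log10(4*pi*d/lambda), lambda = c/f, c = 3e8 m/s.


lambda = c / f = 3.0000e+08 / 6.2714e+08 = 0.4783621 m
FSPL = 20 * log10(4*pi*31852/0.4783621) = 118.5 dB

118.5 dB


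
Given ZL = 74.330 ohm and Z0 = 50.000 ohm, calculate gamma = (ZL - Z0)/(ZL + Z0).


gamma = (74.330 - 50.000) / (74.330 + 50.000) = 0.1957

0.1957


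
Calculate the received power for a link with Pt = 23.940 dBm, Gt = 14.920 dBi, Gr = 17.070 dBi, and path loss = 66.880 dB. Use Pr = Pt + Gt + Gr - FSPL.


Pr = 23.940 + 14.920 + 17.070 - 66.880 = -10.95 dBm

-10.95 dBm


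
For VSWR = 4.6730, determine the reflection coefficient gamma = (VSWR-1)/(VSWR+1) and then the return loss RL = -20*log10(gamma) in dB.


gamma = (4.6730 - 1) / (4.6730 + 1) = 0.6474528
RL = -20 * log10(0.6474528) = 3.776 dB

3.776 dB


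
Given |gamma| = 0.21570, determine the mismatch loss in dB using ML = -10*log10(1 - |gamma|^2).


ML = -10 * log10(1 - 0.21570^2) = -10 * log10(0.95347351) = 0.2069 dB

0.2069 dB


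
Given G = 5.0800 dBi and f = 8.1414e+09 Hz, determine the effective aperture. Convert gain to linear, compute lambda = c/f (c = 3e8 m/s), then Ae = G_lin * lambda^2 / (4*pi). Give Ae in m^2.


lambda = c / f = 3.0000e+08 / 8.1414e+09 = 0.03684870 m
G_linear = 10^(5.0800/10) = 3.221069
Ae = G_linear * lambda^2 / (4*pi) = 3.221069 * 0.03684870^2 / (4*pi) = 3.480e-04 m^2

3.480e-04 m^2


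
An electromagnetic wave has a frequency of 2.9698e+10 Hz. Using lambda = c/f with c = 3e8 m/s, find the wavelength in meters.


lambda = c / f = 3.0000e+08 / 2.9698e+10 = 0.01010 m

0.01010 m


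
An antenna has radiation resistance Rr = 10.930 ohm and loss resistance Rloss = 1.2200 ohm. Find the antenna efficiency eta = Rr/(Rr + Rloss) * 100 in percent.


eta = 10.930 / (10.930 + 1.2200) * 100 = 89.96%

89.96%


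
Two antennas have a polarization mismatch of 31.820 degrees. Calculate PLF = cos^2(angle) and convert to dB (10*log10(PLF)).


PLF_linear = cos^2(31.820 deg) = 0.7220049
PLF_dB = 10 * log10(0.7220049) = -1.415 dB

-1.415 dB


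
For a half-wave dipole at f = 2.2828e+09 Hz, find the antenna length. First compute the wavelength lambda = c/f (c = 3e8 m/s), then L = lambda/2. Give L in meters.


lambda = c / f = 3.0000e+08 / 2.2828e+09 = 0.1314176 m
L = lambda / 2 = 0.1314176 / 2 = 0.06571 m

0.06571 m


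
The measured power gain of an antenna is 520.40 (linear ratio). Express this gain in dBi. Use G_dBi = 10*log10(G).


G_dBi = 10 * log10(520.40) = 27.16 dBi

27.16 dBi


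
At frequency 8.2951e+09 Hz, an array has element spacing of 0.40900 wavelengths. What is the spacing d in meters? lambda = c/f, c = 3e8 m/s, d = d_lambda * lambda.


lambda = c / f = 3.0000e+08 / 8.2951e+09 = 0.03616593 m
d = 0.40900 * 0.03616593 = 0.01479 m

0.01479 m


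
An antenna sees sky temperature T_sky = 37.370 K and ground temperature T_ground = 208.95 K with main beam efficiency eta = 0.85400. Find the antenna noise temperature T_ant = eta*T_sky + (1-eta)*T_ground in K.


T_ant = 0.85400 * 37.370 + (1 - 0.85400) * 208.95 = 62.42 K

62.42 K


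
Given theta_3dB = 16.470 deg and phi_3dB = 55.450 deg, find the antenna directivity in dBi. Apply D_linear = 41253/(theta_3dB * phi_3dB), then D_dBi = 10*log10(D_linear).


D_linear = 41253 / (16.470 * 55.450) = 45.17107
D_dBi = 10 * log10(45.17107) = 16.55 dBi

16.55 dBi


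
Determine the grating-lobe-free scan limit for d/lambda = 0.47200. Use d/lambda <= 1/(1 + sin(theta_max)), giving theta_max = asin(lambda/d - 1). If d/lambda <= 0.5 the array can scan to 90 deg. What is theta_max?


lambda/d - 1 = 1/0.47200 - 1 = 1.118644 >= 1
d/lambda <= 0.5, so the array can scan to endfire without grating lobes: theta_max = 90 deg

90 deg


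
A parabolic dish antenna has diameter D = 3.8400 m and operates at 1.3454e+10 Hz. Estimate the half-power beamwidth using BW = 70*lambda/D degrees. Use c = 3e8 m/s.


lambda = c / f = 3.0000e+08 / 1.3454e+10 = 0.02229820 m
BW = 70 * 0.02229820 / 3.8400 = 0.4065 deg

0.4065 deg


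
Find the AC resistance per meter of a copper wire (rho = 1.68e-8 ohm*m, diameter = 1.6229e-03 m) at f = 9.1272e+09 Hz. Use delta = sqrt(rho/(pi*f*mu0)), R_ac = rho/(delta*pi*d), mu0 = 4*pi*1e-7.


delta = sqrt(1.68e-8 / (pi * 9.1272e+09 * 4*pi*1e-7)) = 6.828196e-07 m
R_ac = 1.68e-8 / (6.828196e-07 * pi * 1.6229e-03) = 4.826 ohm/m

4.826 ohm/m


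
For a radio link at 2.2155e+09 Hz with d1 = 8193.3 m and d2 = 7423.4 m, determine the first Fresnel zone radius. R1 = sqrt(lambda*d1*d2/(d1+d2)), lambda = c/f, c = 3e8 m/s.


lambda = c / f = 3.0000e+08 / 2.2155e+09 = 0.1354096 m
R1 = sqrt(0.1354096 * 8193.3 * 7423.4 / (8193.3 + 7423.4)) = 22.96 m

22.96 m


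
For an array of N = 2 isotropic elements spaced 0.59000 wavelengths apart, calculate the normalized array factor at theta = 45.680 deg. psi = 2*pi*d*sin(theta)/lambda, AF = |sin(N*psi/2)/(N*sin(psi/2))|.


psi = 2*pi*0.59000*sin(45.680 deg) = 2.652226 rad
AF = |sin(2*2.652226/2) / (2*sin(2.652226/2))| = 0.2422

0.2422


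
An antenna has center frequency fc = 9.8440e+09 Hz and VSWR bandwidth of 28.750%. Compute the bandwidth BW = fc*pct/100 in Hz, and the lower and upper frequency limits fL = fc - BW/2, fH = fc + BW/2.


BW = 9.8440e+09 * 28.750/100 = 2.830150e+09 Hz
fL = 9.8440e+09 - 2.830150e+09/2 = 8.429e+09 Hz
fH = 9.8440e+09 + 2.830150e+09/2 = 1.126e+10 Hz

BW=2.830e+09 Hz, fL=8.429e+09 Hz, fH=1.126e+10 Hz


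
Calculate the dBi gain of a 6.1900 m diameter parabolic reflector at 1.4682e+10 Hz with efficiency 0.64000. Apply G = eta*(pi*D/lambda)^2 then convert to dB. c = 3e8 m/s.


lambda = c / f = 3.0000e+08 / 1.4682e+10 = 0.02043318 m
G_linear = 0.64000 * (pi * 6.1900 / 0.02043318)^2 = 579681.0
G_dBi = 10 * log10(579681.0) = 57.63 dBi

57.63 dBi


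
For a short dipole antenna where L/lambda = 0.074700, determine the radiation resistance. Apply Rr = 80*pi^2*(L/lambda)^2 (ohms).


Rr = 80 * pi^2 * (0.074700)^2 = 80 * 9.869604 * 5.580090e-03 = 4.406 ohm

4.406 ohm


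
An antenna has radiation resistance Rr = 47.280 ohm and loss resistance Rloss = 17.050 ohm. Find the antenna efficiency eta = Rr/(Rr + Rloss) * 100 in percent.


eta = 47.280 / (47.280 + 17.050) * 100 = 73.50%

73.50%


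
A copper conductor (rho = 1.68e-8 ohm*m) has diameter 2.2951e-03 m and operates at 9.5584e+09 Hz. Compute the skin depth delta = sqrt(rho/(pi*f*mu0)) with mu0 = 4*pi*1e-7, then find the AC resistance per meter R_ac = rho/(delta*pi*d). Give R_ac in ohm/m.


delta = sqrt(1.68e-8 / (pi * 9.5584e+09 * 4*pi*1e-7)) = 6.672402e-07 m
R_ac = 1.68e-8 / (6.672402e-07 * pi * 2.2951e-03) = 3.492 ohm/m

3.492 ohm/m


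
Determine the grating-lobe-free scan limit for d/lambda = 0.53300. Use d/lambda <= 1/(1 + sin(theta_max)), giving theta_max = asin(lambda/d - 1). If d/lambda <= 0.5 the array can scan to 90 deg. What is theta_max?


lambda/d - 1 = 1/0.53300 - 1 = 0.8761726
theta_max = asin(0.8761726) = 61.18 deg

61.18 deg


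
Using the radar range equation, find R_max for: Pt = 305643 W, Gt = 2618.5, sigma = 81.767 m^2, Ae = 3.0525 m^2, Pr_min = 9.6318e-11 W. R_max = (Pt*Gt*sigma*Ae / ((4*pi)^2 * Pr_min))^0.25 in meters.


R^4 = 305643*2618.5*81.767*3.0525 / ((4*pi)^2 * 9.6318e-11) = 1.313329e+19
R_max = 1.313329e+19^0.25 = 60200 m

60200 m


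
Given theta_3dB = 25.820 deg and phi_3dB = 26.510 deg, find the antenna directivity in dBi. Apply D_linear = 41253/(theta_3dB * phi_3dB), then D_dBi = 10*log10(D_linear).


D_linear = 41253 / (25.820 * 26.510) = 60.26839
D_dBi = 10 * log10(60.26839) = 17.80 dBi

17.80 dBi


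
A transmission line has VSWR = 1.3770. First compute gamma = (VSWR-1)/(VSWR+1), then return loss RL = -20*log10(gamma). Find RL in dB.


gamma = (1.3770 - 1) / (1.3770 + 1) = 0.1586033
RL = -20 * log10(0.1586033) = 15.99 dB

15.99 dB


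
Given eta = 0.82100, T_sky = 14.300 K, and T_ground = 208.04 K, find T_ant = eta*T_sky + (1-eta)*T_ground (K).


T_ant = 0.82100 * 14.300 + (1 - 0.82100) * 208.04 = 48.98 K

48.98 K


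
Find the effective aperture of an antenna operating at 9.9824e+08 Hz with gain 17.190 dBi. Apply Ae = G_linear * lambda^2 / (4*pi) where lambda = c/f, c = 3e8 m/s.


lambda = c / f = 3.0000e+08 / 9.9824e+08 = 0.3005289 m
G_linear = 10^(17.190/10) = 52.36004
Ae = G_linear * lambda^2 / (4*pi) = 52.36004 * 0.3005289^2 / (4*pi) = 0.3763 m^2

0.3763 m^2


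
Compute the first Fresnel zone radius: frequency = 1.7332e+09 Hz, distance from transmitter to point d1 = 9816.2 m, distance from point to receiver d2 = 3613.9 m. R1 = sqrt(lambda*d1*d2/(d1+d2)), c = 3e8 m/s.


lambda = c / f = 3.0000e+08 / 1.7332e+09 = 0.1730902 m
R1 = sqrt(0.1730902 * 9816.2 * 3613.9 / (9816.2 + 3613.9)) = 21.38 m

21.38 m


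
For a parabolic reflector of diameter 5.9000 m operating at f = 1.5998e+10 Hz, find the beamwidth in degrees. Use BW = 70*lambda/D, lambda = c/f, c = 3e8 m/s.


lambda = c / f = 3.0000e+08 / 1.5998e+10 = 0.01875234 m
BW = 70 * 0.01875234 / 5.9000 = 0.2225 deg

0.2225 deg


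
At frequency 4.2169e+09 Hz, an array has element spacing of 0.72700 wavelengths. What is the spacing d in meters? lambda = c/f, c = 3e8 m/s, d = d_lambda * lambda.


lambda = c / f = 3.0000e+08 / 4.2169e+09 = 0.07114231 m
d = 0.72700 * 0.07114231 = 0.05172 m

0.05172 m


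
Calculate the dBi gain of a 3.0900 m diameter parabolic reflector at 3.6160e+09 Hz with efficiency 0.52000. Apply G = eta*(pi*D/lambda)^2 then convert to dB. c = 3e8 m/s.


lambda = c / f = 3.0000e+08 / 3.6160e+09 = 0.08296460 m
G_linear = 0.52000 * (pi * 3.0900 / 0.08296460)^2 = 7119.253
G_dBi = 10 * log10(7119.253) = 38.52 dBi

38.52 dBi


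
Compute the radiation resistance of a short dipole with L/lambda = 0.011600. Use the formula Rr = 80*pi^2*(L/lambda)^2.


Rr = 80 * pi^2 * (0.011600)^2 = 80 * 9.869604 * 1.345600e-04 = 0.1062 ohm

0.1062 ohm


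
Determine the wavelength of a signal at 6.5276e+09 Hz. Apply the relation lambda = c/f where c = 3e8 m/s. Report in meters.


lambda = c / f = 3.0000e+08 / 6.5276e+09 = 0.04596 m

0.04596 m


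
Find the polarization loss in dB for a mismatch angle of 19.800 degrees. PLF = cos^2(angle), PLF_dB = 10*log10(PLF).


PLF_linear = cos^2(19.800 deg) = 0.8852566
PLF_dB = 10 * log10(0.8852566) = -0.5293 dB

-0.5293 dB


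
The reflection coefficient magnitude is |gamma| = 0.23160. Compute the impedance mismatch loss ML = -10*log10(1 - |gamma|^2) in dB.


ML = -10 * log10(1 - 0.23160^2) = -10 * log10(0.94636144) = 0.2394 dB

0.2394 dB


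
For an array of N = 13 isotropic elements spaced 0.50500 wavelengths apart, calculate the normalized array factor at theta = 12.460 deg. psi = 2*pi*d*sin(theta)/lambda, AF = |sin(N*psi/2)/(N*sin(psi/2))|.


psi = 2*pi*0.50500*sin(12.460 deg) = 0.6846019 rad
AF = |sin(13*0.6846019/2) / (13*sin(0.6846019/2))| = 0.2213

0.2213


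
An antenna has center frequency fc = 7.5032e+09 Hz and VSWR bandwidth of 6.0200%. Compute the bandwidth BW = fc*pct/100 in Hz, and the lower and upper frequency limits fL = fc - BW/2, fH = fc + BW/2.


BW = 7.5032e+09 * 6.0200/100 = 4.516926e+08 Hz
fL = 7.5032e+09 - 4.516926e+08/2 = 7.277e+09 Hz
fH = 7.5032e+09 + 4.516926e+08/2 = 7.729e+09 Hz

BW=4.517e+08 Hz, fL=7.277e+09 Hz, fH=7.729e+09 Hz


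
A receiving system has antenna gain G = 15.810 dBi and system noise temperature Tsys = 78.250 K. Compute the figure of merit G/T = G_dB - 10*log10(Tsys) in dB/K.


G/T = 15.810 - 10*log10(78.250) = 15.810 - 18.93484 = -3.125 dB/K

-3.125 dB/K


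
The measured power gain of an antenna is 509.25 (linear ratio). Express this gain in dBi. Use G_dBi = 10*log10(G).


G_dBi = 10 * log10(509.25) = 27.07 dBi

27.07 dBi


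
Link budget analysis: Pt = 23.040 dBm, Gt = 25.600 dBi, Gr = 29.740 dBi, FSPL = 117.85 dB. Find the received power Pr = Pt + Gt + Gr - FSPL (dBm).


Pr = 23.040 + 25.600 + 29.740 - 117.85 = -39.47 dBm

-39.47 dBm


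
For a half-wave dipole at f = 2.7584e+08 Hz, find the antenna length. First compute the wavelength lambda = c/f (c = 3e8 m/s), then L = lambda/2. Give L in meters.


lambda = c / f = 3.0000e+08 / 2.7584e+08 = 1.087587 m
L = lambda / 2 = 1.087587 / 2 = 0.5438 m

0.5438 m


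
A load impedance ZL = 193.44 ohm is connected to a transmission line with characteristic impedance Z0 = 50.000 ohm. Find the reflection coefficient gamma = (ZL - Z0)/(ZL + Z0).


gamma = (193.44 - 50.000) / (193.44 + 50.000) = 0.5892

0.5892


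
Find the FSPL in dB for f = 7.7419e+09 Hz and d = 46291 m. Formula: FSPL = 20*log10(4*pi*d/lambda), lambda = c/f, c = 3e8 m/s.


lambda = c / f = 3.0000e+08 / 7.7419e+09 = 0.03875018 m
FSPL = 20 * log10(4*pi*46291/0.03875018) = 143.5 dB

143.5 dB


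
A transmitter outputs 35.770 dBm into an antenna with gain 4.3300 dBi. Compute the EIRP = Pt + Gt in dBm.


EIRP = Pt + Gt = 35.770 + 4.3300 = 40.10 dBm

40.10 dBm


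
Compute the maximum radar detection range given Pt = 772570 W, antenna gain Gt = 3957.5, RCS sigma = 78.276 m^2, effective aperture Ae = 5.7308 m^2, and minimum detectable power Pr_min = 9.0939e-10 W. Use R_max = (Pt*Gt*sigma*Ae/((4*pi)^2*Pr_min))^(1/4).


R^4 = 772570*3957.5*78.276*5.7308 / ((4*pi)^2 * 9.0939e-10) = 9.550646e+18
R_max = 9.550646e+18^0.25 = 55591 m

55591 m


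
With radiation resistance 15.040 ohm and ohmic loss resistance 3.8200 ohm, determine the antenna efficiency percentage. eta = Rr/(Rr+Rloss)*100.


eta = 15.040 / (15.040 + 3.8200) * 100 = 79.75%

79.75%


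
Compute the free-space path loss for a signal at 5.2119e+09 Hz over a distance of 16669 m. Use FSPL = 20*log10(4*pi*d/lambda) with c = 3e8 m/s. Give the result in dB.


lambda = c / f = 3.0000e+08 / 5.2119e+09 = 0.05756058 m
FSPL = 20 * log10(4*pi*16669/0.05756058) = 131.2 dB

131.2 dB


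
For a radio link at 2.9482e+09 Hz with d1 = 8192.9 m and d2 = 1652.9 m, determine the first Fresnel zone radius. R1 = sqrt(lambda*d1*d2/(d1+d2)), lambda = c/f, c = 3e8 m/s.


lambda = c / f = 3.0000e+08 / 2.9482e+09 = 0.1017570 m
R1 = sqrt(0.1017570 * 8192.9 * 1652.9 / (8192.9 + 1652.9)) = 11.83 m

11.83 m


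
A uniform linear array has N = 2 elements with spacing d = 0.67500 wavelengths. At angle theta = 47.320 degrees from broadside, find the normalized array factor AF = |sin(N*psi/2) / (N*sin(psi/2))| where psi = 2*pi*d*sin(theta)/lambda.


psi = 2*pi*0.67500*sin(47.320 deg) = 3.117887 rad
AF = |sin(2*3.117887/2) / (2*sin(3.117887/2))| = 0.01185

0.01185


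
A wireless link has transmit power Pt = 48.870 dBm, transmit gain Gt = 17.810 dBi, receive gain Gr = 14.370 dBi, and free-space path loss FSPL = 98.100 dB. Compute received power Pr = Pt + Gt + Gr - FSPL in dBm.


Pr = 48.870 + 17.810 + 14.370 - 98.100 = -17.05 dBm

-17.05 dBm


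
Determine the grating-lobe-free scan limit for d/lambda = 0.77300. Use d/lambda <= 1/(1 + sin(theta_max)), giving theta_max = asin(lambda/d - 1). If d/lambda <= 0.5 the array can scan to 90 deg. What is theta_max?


lambda/d - 1 = 1/0.77300 - 1 = 0.2936611
theta_max = asin(0.2936611) = 17.08 deg

17.08 deg


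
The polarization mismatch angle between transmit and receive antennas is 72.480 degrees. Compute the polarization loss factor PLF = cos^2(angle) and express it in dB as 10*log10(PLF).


PLF_linear = cos^2(72.480 deg) = 0.09062429
PLF_dB = 10 * log10(0.09062429) = -10.43 dB

-10.43 dB


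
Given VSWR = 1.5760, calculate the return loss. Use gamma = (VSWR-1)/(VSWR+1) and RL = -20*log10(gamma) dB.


gamma = (1.5760 - 1) / (1.5760 + 1) = 0.2236025
RL = -20 * log10(0.2236025) = 13.01 dB

13.01 dB


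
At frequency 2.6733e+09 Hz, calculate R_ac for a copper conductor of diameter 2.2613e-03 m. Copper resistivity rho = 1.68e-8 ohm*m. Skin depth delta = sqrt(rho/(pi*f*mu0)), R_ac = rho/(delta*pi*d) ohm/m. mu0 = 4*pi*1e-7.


delta = sqrt(1.68e-8 / (pi * 2.6733e+09 * 4*pi*1e-7)) = 1.261685e-06 m
R_ac = 1.68e-8 / (1.261685e-06 * pi * 2.2613e-03) = 1.874 ohm/m

1.874 ohm/m


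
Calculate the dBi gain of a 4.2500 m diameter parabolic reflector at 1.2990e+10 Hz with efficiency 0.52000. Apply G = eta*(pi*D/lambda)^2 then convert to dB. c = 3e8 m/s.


lambda = c / f = 3.0000e+08 / 1.2990e+10 = 0.02309469 m
G_linear = 0.52000 * (pi * 4.2500 / 0.02309469)^2 = 173802.8
G_dBi = 10 * log10(173802.8) = 52.40 dBi

52.40 dBi


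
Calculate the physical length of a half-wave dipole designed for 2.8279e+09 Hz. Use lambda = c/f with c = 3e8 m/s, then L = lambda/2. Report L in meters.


lambda = c / f = 3.0000e+08 / 2.8279e+09 = 0.1060858 m
L = lambda / 2 = 0.1060858 / 2 = 0.05304 m

0.05304 m


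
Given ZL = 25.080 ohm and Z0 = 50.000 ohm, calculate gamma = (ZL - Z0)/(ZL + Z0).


gamma = (25.080 - 50.000) / (25.080 + 50.000) = -0.3319

-0.3319


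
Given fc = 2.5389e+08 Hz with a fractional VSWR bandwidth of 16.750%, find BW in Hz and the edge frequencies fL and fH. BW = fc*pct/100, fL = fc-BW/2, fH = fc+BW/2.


BW = 2.5389e+08 * 16.750/100 = 4.252658e+07 Hz
fL = 2.5389e+08 - 4.252658e+07/2 = 2.326e+08 Hz
fH = 2.5389e+08 + 4.252658e+07/2 = 2.752e+08 Hz

BW=4.253e+07 Hz, fL=2.326e+08 Hz, fH=2.752e+08 Hz


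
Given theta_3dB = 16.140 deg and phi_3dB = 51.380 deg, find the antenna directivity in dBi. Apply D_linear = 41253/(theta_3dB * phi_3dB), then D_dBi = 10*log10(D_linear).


D_linear = 41253 / (16.140 * 51.380) = 49.74597
D_dBi = 10 * log10(49.74597) = 16.97 dBi

16.97 dBi


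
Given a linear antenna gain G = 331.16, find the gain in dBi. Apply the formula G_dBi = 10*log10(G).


G_dBi = 10 * log10(331.16) = 25.20 dBi

25.20 dBi


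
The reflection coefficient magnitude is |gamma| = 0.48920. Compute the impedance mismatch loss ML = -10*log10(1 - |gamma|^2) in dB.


ML = -10 * log10(1 - 0.48920^2) = -10 * log10(0.76068336) = 1.188 dB

1.188 dB


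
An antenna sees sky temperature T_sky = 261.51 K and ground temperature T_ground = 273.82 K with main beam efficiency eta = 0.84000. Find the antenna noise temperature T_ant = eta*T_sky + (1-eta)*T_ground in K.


T_ant = 0.84000 * 261.51 + (1 - 0.84000) * 273.82 = 263.5 K

263.5 K


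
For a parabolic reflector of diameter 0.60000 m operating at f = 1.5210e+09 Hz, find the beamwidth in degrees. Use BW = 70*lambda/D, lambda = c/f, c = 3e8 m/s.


lambda = c / f = 3.0000e+08 / 1.5210e+09 = 0.1972387 m
BW = 70 * 0.1972387 / 0.60000 = 23.01 deg

23.01 deg


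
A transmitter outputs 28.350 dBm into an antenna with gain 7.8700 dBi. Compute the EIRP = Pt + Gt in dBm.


EIRP = Pt + Gt = 28.350 + 7.8700 = 36.22 dBm

36.22 dBm


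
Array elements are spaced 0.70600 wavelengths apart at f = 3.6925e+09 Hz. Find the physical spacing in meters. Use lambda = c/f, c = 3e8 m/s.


lambda = c / f = 3.0000e+08 / 3.6925e+09 = 0.08124577 m
d = 0.70600 * 0.08124577 = 0.05736 m

0.05736 m


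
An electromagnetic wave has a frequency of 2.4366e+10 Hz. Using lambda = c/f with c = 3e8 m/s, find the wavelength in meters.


lambda = c / f = 3.0000e+08 / 2.4366e+10 = 0.01231 m

0.01231 m


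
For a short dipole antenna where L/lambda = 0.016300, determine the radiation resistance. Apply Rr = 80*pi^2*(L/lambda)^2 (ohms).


Rr = 80 * pi^2 * (0.016300)^2 = 80 * 9.869604 * 2.656900e-04 = 0.2098 ohm

0.2098 ohm


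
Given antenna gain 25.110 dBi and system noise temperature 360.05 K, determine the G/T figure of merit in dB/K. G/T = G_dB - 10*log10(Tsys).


G/T = 25.110 - 10*log10(360.05) = 25.110 - 25.56363 = -0.4536 dB/K

-0.4536 dB/K


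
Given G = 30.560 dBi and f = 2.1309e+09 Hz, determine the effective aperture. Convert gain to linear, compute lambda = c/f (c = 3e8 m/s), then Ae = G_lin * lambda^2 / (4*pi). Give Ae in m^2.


lambda = c / f = 3.0000e+08 / 2.1309e+09 = 0.1407856 m
G_linear = 10^(30.560/10) = 1137.627
Ae = G_linear * lambda^2 / (4*pi) = 1137.627 * 0.1407856^2 / (4*pi) = 1.794 m^2

1.794 m^2


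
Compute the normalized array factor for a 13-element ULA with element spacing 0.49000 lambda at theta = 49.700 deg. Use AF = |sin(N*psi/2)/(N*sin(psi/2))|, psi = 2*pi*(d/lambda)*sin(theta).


psi = 2*pi*0.49000*sin(49.700 deg) = 2.348073 rad
AF = |sin(13*2.348073/2) / (13*sin(2.348073/2))| = 0.03594

0.03594


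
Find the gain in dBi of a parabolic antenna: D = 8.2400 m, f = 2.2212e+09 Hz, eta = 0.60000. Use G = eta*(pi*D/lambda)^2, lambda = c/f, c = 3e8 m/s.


lambda = c / f = 3.0000e+08 / 2.2212e+09 = 0.1350621 m
G_linear = 0.60000 * (pi * 8.2400 / 0.1350621)^2 = 22041.36
G_dBi = 10 * log10(22041.36) = 43.43 dBi

43.43 dBi


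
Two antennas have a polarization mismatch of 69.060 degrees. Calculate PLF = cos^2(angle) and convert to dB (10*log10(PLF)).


PLF_linear = cos^2(69.060 deg) = 0.1277277
PLF_dB = 10 * log10(0.1277277) = -8.937 dB

-8.937 dB


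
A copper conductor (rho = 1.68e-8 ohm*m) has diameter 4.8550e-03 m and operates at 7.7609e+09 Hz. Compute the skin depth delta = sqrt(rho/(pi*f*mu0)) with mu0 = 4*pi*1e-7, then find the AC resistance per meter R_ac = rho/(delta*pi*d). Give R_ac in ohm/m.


delta = sqrt(1.68e-8 / (pi * 7.7609e+09 * 4*pi*1e-7)) = 7.404892e-07 m
R_ac = 1.68e-8 / (7.404892e-07 * pi * 4.8550e-03) = 1.487 ohm/m

1.487 ohm/m


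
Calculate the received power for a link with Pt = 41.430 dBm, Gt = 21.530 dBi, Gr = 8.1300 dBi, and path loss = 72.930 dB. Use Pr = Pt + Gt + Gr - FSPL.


Pr = 41.430 + 21.530 + 8.1300 - 72.930 = -1.84 dBm

-1.84 dBm


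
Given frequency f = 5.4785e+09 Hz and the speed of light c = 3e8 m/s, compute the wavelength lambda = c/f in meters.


lambda = c / f = 3.0000e+08 / 5.4785e+09 = 0.05476 m

0.05476 m


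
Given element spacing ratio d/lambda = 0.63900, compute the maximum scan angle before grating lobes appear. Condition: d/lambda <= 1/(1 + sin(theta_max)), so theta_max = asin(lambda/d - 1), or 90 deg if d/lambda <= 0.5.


lambda/d - 1 = 1/0.63900 - 1 = 0.5649452
theta_max = asin(0.5649452) = 34.40 deg

34.40 deg


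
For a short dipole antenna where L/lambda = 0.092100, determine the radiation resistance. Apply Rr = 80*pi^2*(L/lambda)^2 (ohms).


Rr = 80 * pi^2 * (0.092100)^2 = 80 * 9.869604 * 8.482410e-03 = 6.697 ohm

6.697 ohm


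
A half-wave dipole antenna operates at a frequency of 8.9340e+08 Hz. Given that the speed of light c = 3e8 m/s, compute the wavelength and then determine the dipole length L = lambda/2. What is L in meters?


lambda = c / f = 3.0000e+08 / 8.9340e+08 = 0.3357958 m
L = lambda / 2 = 0.3357958 / 2 = 0.1679 m

0.1679 m


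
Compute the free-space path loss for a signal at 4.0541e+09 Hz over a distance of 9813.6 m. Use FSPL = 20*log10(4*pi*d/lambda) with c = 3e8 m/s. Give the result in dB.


lambda = c / f = 3.0000e+08 / 4.0541e+09 = 0.07399916 m
FSPL = 20 * log10(4*pi*9813.6/0.07399916) = 124.4 dB

124.4 dB


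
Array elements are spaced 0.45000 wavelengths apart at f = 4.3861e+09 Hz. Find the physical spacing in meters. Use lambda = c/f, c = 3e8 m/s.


lambda = c / f = 3.0000e+08 / 4.3861e+09 = 0.06839789 m
d = 0.45000 * 0.06839789 = 0.03078 m

0.03078 m


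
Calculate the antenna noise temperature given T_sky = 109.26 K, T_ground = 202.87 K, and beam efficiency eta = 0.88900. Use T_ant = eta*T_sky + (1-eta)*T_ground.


T_ant = 0.88900 * 109.26 + (1 - 0.88900) * 202.87 = 119.7 K

119.7 K


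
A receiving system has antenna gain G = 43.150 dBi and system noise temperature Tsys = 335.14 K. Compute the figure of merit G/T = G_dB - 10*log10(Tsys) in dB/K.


G/T = 43.150 - 10*log10(335.14) = 43.150 - 25.25226 = 17.90 dB/K

17.90 dB/K


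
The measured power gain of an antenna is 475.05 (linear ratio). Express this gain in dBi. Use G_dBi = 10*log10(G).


G_dBi = 10 * log10(475.05) = 26.77 dBi

26.77 dBi


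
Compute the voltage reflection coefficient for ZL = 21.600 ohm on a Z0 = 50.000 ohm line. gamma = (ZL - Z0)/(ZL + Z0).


gamma = (21.600 - 50.000) / (21.600 + 50.000) = -0.3966

-0.3966


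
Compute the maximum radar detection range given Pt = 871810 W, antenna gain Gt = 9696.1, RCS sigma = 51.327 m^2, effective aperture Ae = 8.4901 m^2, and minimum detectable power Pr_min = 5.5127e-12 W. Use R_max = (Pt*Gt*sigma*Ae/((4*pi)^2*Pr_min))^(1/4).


R^4 = 871810*9696.1*51.327*8.4901 / ((4*pi)^2 * 5.5127e-12) = 4.231492e+21
R_max = 4.231492e+21^0.25 = 255049 m

255049 m


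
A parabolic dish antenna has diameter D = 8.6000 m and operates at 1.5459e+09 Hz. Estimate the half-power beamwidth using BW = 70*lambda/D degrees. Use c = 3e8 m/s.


lambda = c / f = 3.0000e+08 / 1.5459e+09 = 0.1940617 m
BW = 70 * 0.1940617 / 8.6000 = 1.580 deg

1.580 deg


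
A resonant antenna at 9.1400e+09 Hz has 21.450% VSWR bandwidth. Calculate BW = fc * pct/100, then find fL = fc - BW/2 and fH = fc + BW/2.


BW = 9.1400e+09 * 21.450/100 = 1.960530e+09 Hz
fL = 9.1400e+09 - 1.960530e+09/2 = 8.160e+09 Hz
fH = 9.1400e+09 + 1.960530e+09/2 = 1.012e+10 Hz

BW=1.961e+09 Hz, fL=8.160e+09 Hz, fH=1.012e+10 Hz


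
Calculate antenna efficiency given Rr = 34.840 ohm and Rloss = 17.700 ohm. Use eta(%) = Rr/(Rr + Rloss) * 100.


eta = 34.840 / (34.840 + 17.700) * 100 = 66.31%

66.31%


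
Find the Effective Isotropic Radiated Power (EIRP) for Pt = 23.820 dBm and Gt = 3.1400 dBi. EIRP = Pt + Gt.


EIRP = Pt + Gt = 23.820 + 3.1400 = 26.96 dBm

26.96 dBm


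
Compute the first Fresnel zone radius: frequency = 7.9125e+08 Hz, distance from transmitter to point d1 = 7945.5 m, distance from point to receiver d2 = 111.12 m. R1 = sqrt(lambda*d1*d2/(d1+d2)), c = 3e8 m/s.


lambda = c / f = 3.0000e+08 / 7.9125e+08 = 0.3791469 m
R1 = sqrt(0.3791469 * 7945.5 * 111.12 / (7945.5 + 111.12)) = 6.446 m

6.446 m


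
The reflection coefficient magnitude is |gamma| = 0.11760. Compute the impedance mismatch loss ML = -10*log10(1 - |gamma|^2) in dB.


ML = -10 * log10(1 - 0.11760^2) = -10 * log10(0.98617024) = 0.06048 dB

0.06048 dB


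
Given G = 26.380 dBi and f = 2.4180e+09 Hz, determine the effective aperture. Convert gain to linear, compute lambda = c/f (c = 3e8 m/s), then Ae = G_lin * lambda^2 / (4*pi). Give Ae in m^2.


lambda = c / f = 3.0000e+08 / 2.4180e+09 = 0.1240695 m
G_linear = 10^(26.380/10) = 434.5102
Ae = G_linear * lambda^2 / (4*pi) = 434.5102 * 0.1240695^2 / (4*pi) = 0.5323 m^2

0.5323 m^2


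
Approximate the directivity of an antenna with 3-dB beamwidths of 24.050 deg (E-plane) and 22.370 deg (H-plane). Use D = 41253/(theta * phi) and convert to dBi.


D_linear = 41253 / (24.050 * 22.370) = 76.67865
D_dBi = 10 * log10(76.67865) = 18.85 dBi

18.85 dBi
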